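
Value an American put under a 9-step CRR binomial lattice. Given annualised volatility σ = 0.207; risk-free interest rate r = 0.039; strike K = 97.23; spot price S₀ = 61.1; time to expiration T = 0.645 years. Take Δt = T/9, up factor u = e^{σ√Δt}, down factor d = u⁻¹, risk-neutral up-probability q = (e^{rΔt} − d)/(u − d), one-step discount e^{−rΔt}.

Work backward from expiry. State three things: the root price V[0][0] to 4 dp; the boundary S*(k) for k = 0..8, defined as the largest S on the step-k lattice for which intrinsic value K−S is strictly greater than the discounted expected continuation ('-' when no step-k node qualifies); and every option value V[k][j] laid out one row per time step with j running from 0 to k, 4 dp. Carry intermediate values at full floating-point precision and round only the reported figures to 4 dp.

price = 36.1300
boundary = 61.1000 64.5814 68.2613 72.1507 76.2618 80.6072 85.2001 80.6072 85.2001
tree:
36.1300
39.4238 32.6486
42.5400 36.1300 28.9687
45.4882 39.4238 32.6486 25.0793
48.2775 42.5400 36.1300 28.9687 20.9682
50.9164 45.4882 39.4238 32.6486 25.0793 16.6228
53.4131 48.2775 42.5400 36.1300 28.9687 20.9682 12.0299
55.7751 50.9164 45.4882 39.4238 32.6486 25.0793 16.6228 7.6444
58.0099 53.4131 48.2775 42.5400 36.1300 28.9687 20.9682 12.0299 3.4961
60.1241 55.7751 50.9164 45.4882 39.4238 32.6486 25.0793 16.6228 7.1752 0.0000

params: Δt=0.07167 u=1.05698 d=0.94609 q=0.51139 e^(-rΔt)=0.99721
t_9 payoffs: 60.1241 55.7751 50.9164 45.4882 39.4238 32.6486 25.0793 16.6228 7.1752 0.0000
t_8: node(8,0) S=39.2201 payoff=58.0099 vs cont=57.7385 → 58.0099 [stop]  node(8,1) S=43.8169 payoff=53.4131 vs cont=53.1417 → 53.4131 [stop]  node(8,2) S=48.9525 payoff=48.2775 vs cont=48.0061 → 48.2775 [stop]  node(8,3) S=54.6900 payoff=42.5400 vs cont=42.2686 → 42.5400 [stop]  node(8,4) S=61.1000 payoff=36.1300 vs cont=35.8586 → 36.1300 [stop]  node(8,5) S=68.2613 payoff=28.9687 vs cont=28.6974 → 28.9687 [stop]  node(8,6) S=76.2618 payoff=20.9682 vs cont=20.6968 → 20.9682 [stop]  node(8,7) S=85.2001 payoff=12.0299 vs cont=11.7585 → 12.0299 [stop]  node(8,8) S=95.1861 payoff=2.0439 vs cont=3.4961 → 3.4961 [wait]  ⇒ S*(8)=85.2001
t_7: node(7,0) S=41.4549 payoff=55.7751 vs cont=55.5037 → 55.7751 [stop]  node(7,1) S=46.3136 payoff=50.9164 vs cont=50.6450 → 50.9164 [stop]  node(7,2) S=51.7418 payoff=45.4882 vs cont=45.2168 → 45.4882 [stop]  node(7,3) S=57.8062 payoff=39.4238 vs cont=39.1524 → 39.4238 [stop]  node(7,4) S=64.5814 payoff=32.6486 vs cont=32.3772 → 32.6486 [stop]  node(7,5) S=72.1507 payoff=25.0793 vs cont=24.8079 → 25.0793 [stop]  node(7,6) S=80.6072 payoff=16.6228 vs cont=16.3514 → 16.6228 [stop]  node(7,7) S=90.0548 payoff=7.1752 vs cont=7.6444 → 7.6444 [wait]  ⇒ S*(7)=80.6072
t_6: node(6,0) S=43.8169 payoff=53.4131 vs cont=53.1417 → 53.4131 [stop]  node(6,1) S=48.9525 payoff=48.2775 vs cont=48.0061 → 48.2775 [stop]  node(6,2) S=54.6900 payoff=42.5400 vs cont=42.2686 → 42.5400 [stop]  node(6,3) S=61.1000 payoff=36.1300 vs cont=35.8586 → 36.1300 [stop]  node(6,4) S=68.2613 payoff=28.9687 vs cont=28.6974 → 28.9687 [stop]  node(6,5) S=76.2618 payoff=20.9682 vs cont=20.6968 → 20.9682 [stop]  node(6,6) S=85.2001 payoff=12.0299 vs cont=11.9977 → 12.0299 [stop]  ⇒ S*(6)=85.2001
t_5: node(5,0) S=46.3136 payoff=50.9164 vs cont=50.6450 → 50.9164 [stop]  node(5,1) S=51.7418 payoff=45.4882 vs cont=45.2168 → 45.4882 [stop]  node(5,2) S=57.8062 payoff=39.4238 vs cont=39.1524 → 39.4238 [stop]  node(5,3) S=64.5814 payoff=32.6486 vs cont=32.3772 → 32.6486 [stop]  node(5,4) S=72.1507 payoff=25.0793 vs cont=24.8079 → 25.0793 [stop]  node(5,5) S=80.6072 payoff=16.6228 vs cont=16.3514 → 16.6228 [stop]  ⇒ S*(5)=80.6072
t_4: node(4,0) S=48.9525 payoff=48.2775 vs cont=48.0061 → 48.2775 [stop]  node(4,1) S=54.6900 payoff=42.5400 vs cont=42.2686 → 42.5400 [stop]  node(4,2) S=61.1000 payoff=36.1300 vs cont=35.8586 → 36.1300 [stop]  node(4,3) S=68.2613 payoff=28.9687 vs cont=28.6974 → 28.9687 [stop]  node(4,4) S=76.2618 payoff=20.9682 vs cont=20.6968 → 20.9682 [stop]  ⇒ S*(4)=76.2618
t_3: node(3,0) S=51.7418 payoff=45.4882 vs cont=45.2168 → 45.4882 [stop]  node(3,1) S=57.8062 payoff=39.4238 vs cont=39.1524 → 39.4238 [stop]  node(3,2) S=64.5814 payoff=32.6486 vs cont=32.3772 → 32.6486 [stop]  node(3,3) S=72.1507 payoff=25.0793 vs cont=24.8079 → 25.0793 [stop]  ⇒ S*(3)=72.1507
t_2: node(2,0) S=54.6900 payoff=42.5400 vs cont=42.2686 → 42.5400 [stop]  node(2,1) S=61.1000 payoff=36.1300 vs cont=35.8586 → 36.1300 [stop]  node(2,2) S=68.2613 payoff=28.9687 vs cont=28.6974 → 28.9687 [stop]  ⇒ S*(2)=68.2613
t_1: node(1,0) S=57.8062 payoff=39.4238 vs cont=39.1524 → 39.4238 [stop]  node(1,1) S=64.5814 payoff=32.6486 vs cont=32.3772 → 32.6486 [stop]  ⇒ S*(1)=64.5814
t_0: node(0,0) S=61.1000 payoff=36.1300 vs cont=35.8586 → 36.1300 [stop]  ⇒ S*(0)=61.1000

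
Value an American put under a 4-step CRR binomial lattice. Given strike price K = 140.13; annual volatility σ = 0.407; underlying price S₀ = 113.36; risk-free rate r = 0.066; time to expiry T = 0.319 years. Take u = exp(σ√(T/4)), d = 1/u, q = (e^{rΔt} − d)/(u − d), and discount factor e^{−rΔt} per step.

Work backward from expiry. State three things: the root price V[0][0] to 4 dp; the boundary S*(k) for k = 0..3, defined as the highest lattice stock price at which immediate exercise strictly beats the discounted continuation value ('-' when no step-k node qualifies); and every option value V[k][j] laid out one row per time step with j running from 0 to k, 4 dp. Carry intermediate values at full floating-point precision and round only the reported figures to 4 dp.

price = 27.9213
boundary = - 101.0516 113.3600 101.0516
tree:
27.9213
39.0784 16.8006
50.0503 26.7700 6.7768
59.8310 39.0784 13.4691 0.0000
68.5496 50.0503 26.7700 0.0000 0.0000

params: Δt=0.07975 u=1.12180 d=0.89142 q=0.49420 e^(-rΔt)=0.99475
t_4 payoffs: 68.5496 50.0503 26.7700 0.0000 0.0000
t_3: node(3,0) S=80.2990 payoff=59.8310 vs cont=59.0953 → 59.8310 [stop]  node(3,1) S=101.0516 payoff=39.0784 vs cont=38.3427 → 39.0784 [stop]  node(3,2) S=127.1676 payoff=12.9624 vs cont=13.4691 → 13.4691 [wait]  node(3,3) S=160.0329 payoff=0.0000 vs cont=0.0000 → 0.0000 [wait]  ⇒ S*(3)=101.0516
t_2: node(2,0) S=90.0797 payoff=50.0503 vs cont=49.3147 → 50.0503 [stop]  node(2,1) S=113.3600 payoff=26.7700 vs cont=26.2834 → 26.7700 [stop]  node(2,2) S=142.6569 payoff=0.0000 vs cont=6.7768 → 6.7768 [wait]  ⇒ S*(2)=113.3600
t_1: node(1,0) S=101.0516 payoff=39.0784 vs cont=38.3427 → 39.0784 [stop]  node(1,1) S=127.1676 payoff=12.9624 vs cont=16.8006 → 16.8006 [wait]  ⇒ S*(1)=101.0516
t_0: node(0,0) S=113.3600 payoff=26.7700 vs cont=27.9213 → 27.9213 [wait]  ⇒ S*(0)=-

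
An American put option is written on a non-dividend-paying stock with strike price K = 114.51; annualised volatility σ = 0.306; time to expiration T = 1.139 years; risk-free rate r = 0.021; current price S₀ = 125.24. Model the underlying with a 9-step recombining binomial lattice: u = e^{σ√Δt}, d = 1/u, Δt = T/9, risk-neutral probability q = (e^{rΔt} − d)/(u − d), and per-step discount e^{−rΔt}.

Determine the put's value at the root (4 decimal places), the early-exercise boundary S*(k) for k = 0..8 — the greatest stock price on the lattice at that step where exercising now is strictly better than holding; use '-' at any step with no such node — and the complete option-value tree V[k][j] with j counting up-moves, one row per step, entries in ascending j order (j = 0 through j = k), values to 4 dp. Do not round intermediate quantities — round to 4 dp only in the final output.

price = 9.6717
boundary = - - - - - 72.6708 81.0283 90.3469 100.7372
tree:
9.6717
13.8167 5.3235
19.2048 8.1713 2.3289
25.8603 12.2434 3.8925 0.6814
33.5743 17.8114 6.3983 1.2531 0.0782
41.8392 24.9827 10.2946 2.2963 0.1522 0.0000
49.3346 33.4817 16.0955 4.1917 0.2964 0.0000 0.0000
56.0570 41.8392 24.1631 7.6175 0.5771 0.0000 0.0000 0.0000
62.0860 49.3346 33.4817 13.7728 1.1236 0.0000 0.0000 0.0000 0.0000
67.4931 56.0570 41.8392 24.1631 2.1876 0.0000 0.0000 0.0000 0.0000 0.0000

params: Δt=0.12656 u=1.11500 d=0.89686 q=0.48501 e^(-rΔt)=0.99735
t_9 payoffs: 67.4931 56.0570 41.8392 24.1631 2.1876 0.0000 0.0000 0.0000 0.0000 0.0000
t_8: node(8,0) S=52.4240 payoff=62.0860 vs cont=61.7821 → 62.0860 [stop]  node(8,1) S=65.1754 payoff=49.3346 vs cont=49.0307 → 49.3346 [stop]  node(8,2) S=81.0283 payoff=33.4817 vs cont=33.1778 → 33.4817 [stop]  node(8,3) S=100.7372 payoff=13.7728 vs cont=13.4689 → 13.7728 [stop]  node(8,4) S=125.2400 payoff=0.0000 vs cont=1.1236 → 1.1236 [wait]  node(8,5) S=155.7027 payoff=0.0000 vs cont=0.0000 → 0.0000 [wait]  node(8,6) S=193.5751 payoff=0.0000 vs cont=0.0000 → 0.0000 [wait]  node(8,7) S=240.6593 payoff=0.0000 vs cont=0.0000 → 0.0000 [wait]  node(8,8) S=299.1961 payoff=0.0000 vs cont=0.0000 → 0.0000 [wait]  ⇒ S*(8)=100.7372
t_7: node(7,0) S=58.4530 payoff=56.0570 vs cont=55.7531 → 56.0570 [stop]  node(7,1) S=72.6708 payoff=41.8392 vs cont=41.5353 → 41.8392 [stop]  node(7,2) S=90.3469 payoff=24.1631 vs cont=23.8592 → 24.1631 [stop]  node(7,3) S=112.3224 payoff=2.1876 vs cont=7.6175 → 7.6175 [wait]  node(7,4) S=139.6432 payoff=0.0000 vs cont=0.5771 → 0.5771 [wait]  node(7,5) S=173.6093 payoff=0.0000 vs cont=0.0000 → 0.0000 [wait]  node(7,6) S=215.8371 payoff=0.0000 vs cont=0.0000 → 0.0000 [wait]  node(7,7) S=268.3362 payoff=0.0000 vs cont=0.0000 → 0.0000 [wait]  ⇒ S*(7)=90.3469
t_6: node(6,0) S=65.1754 payoff=49.3346 vs cont=49.0307 → 49.3346 [stop]  node(6,1) S=81.0283 payoff=33.4817 vs cont=33.1778 → 33.4817 [stop]  node(6,2) S=100.7372 payoff=13.7728 vs cont=16.0955 → 16.0955 [wait]  node(6,3) S=125.2400 payoff=0.0000 vs cont=4.1917 → 4.1917 [wait]  node(6,4) S=155.7027 payoff=0.0000 vs cont=0.2964 → 0.2964 [wait]  node(6,5) S=193.5751 payoff=0.0000 vs cont=0.0000 → 0.0000 [wait]  node(6,6) S=240.6593 payoff=0.0000 vs cont=0.0000 → 0.0000 [wait]  ⇒ S*(6)=81.0283
t_5: node(5,0) S=72.6708 payoff=41.8392 vs cont=41.5353 → 41.8392 [stop]  node(5,1) S=90.3469 payoff=24.1631 vs cont=24.9827 → 24.9827 [wait]  node(5,2) S=112.3224 payoff=2.1876 vs cont=10.2946 → 10.2946 [wait]  node(5,3) S=139.6432 payoff=0.0000 vs cont=2.2963 → 2.2963 [wait]  node(5,4) S=173.6093 payoff=0.0000 vs cont=0.1522 → 0.1522 [wait]  node(5,5) S=215.8371 payoff=0.0000 vs cont=0.0000 → 0.0000 [wait]  ⇒ S*(5)=72.6708
t_4: node(4,0) S=81.0283 payoff=33.4817 vs cont=33.5743 → 33.5743 [wait]  node(4,1) S=100.7372 payoff=13.7728 vs cont=17.8114 → 17.8114 [wait]  node(4,2) S=125.2400 payoff=0.0000 vs cont=6.3983 → 6.3983 [wait]  node(4,3) S=155.7027 payoff=0.0000 vs cont=1.2531 → 1.2531 [wait]  node(4,4) S=193.5751 payoff=0.0000 vs cont=0.0782 → 0.0782 [wait]  ⇒ S*(4)=-
t_3: node(3,0) S=90.3469 payoff=24.1631 vs cont=25.8603 → 25.8603 [wait]  node(3,1) S=112.3224 payoff=2.1876 vs cont=12.2434 → 12.2434 [wait]  node(3,2) S=139.6432 payoff=0.0000 vs cont=3.8925 → 3.8925 [wait]  node(3,3) S=173.6093 payoff=0.0000 vs cont=0.6814 → 0.6814 [wait]  ⇒ S*(3)=-
t_2: node(2,0) S=100.7372 payoff=13.7728 vs cont=19.2048 → 19.2048 [wait]  node(2,1) S=125.2400 payoff=0.0000 vs cont=8.1713 → 8.1713 [wait]  node(2,2) S=155.7027 payoff=0.0000 vs cont=2.3289 → 2.3289 [wait]  ⇒ S*(2)=-
t_1: node(1,0) S=112.3224 payoff=2.1876 vs cont=13.8167 → 13.8167 [wait]  node(1,1) S=139.6432 payoff=0.0000 vs cont=5.3235 → 5.3235 [wait]  ⇒ S*(1)=-
t_0: node(0,0) S=125.2400 payoff=0.0000 vs cont=9.6717 → 9.6717 [wait]  ⇒ S*(0)=-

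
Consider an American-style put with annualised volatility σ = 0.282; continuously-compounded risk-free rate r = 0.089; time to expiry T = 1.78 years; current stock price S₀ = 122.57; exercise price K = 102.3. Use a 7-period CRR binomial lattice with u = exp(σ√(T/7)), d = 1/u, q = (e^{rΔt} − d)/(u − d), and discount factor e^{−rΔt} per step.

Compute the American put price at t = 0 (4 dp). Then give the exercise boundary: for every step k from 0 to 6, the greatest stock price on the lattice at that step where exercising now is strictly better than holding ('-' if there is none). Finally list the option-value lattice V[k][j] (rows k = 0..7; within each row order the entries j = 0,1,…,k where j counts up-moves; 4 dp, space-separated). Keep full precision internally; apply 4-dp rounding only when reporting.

params: Δt=0.25429 u=1.15281 d=0.86744 q=0.54472 e^(-rΔt)=0.97762
t_7 payoffs: 57.0022 42.1004 22.2964 0.0000 0.0000 0.0000 0.0000 0.0000
t_6: node(6,0) S=52.2198 payoff=50.0802 vs cont=47.7910 → 50.0802 [stop]  node(6,1) S=69.3987 payoff=32.9013 vs cont=30.6121 → 32.9013 [stop]  node(6,2) S=92.2291 payoff=10.0709 vs cont=9.9239 → 10.0709 [stop]  node(6,3) S=122.5700 payoff=0.0000 vs cont=0.0000 → 0.0000 [wait]  node(6,4) S=162.8923 payoff=0.0000 vs cont=0.0000 → 0.0000 [wait]  node(6,5) S=216.4795 payoff=0.0000 vs cont=0.0000 → 0.0000 [wait]  node(6,6) S=287.6956 payoff=0.0000 vs cont=0.0000 → 0.0000 [wait]  ⇒ S*(6)=92.2291
t_5: node(5,0) S=60.1996 payoff=42.1004 vs cont=39.8112 → 42.1004 [stop]  node(5,1) S=80.0036 payoff=22.2964 vs cont=20.0072 → 22.2964 [stop]  node(5,2) S=106.3227 payoff=0.0000 vs cont=4.4825 → 4.4825 [wait]  node(5,3) S=141.3001 payoff=0.0000 vs cont=0.0000 → 0.0000 [wait]  node(5,4) S=187.7840 payoff=0.0000 vs cont=0.0000 → 0.0000 [wait]  node(5,5) S=249.5600 payoff=0.0000 vs cont=0.0000 → 0.0000 [wait]  ⇒ S*(5)=80.0036
t_4: node(4,0) S=69.3987 payoff=32.9013 vs cont=30.6121 → 32.9013 [stop]  node(4,1) S=92.2291 payoff=10.0709 vs cont=12.3110 → 12.3110 [wait]  node(4,2) S=122.5700 payoff=0.0000 vs cont=1.9951 → 1.9951 [wait]  node(4,3) S=162.8923 payoff=0.0000 vs cont=0.0000 → 0.0000 [wait]  node(4,4) S=216.4795 payoff=0.0000 vs cont=0.0000 → 0.0000 [wait]  ⇒ S*(4)=69.3987
t_3: node(3,0) S=80.0036 payoff=22.2964 vs cont=21.2001 → 22.2964 [stop]  node(3,1) S=106.3227 payoff=0.0000 vs cont=6.5420 → 6.5420 [wait]  node(3,2) S=141.3001 payoff=0.0000 vs cont=0.8880 → 0.8880 [wait]  node(3,3) S=187.7840 payoff=0.0000 vs cont=0.0000 → 0.0000 [wait]  ⇒ S*(3)=80.0036
t_2: node(2,0) S=92.2291 payoff=10.0709 vs cont=13.4078 → 13.4078 [wait]  node(2,1) S=122.5700 payoff=0.0000 vs cont=3.3847 → 3.3847 [wait]  node(2,2) S=162.8923 payoff=0.0000 vs cont=0.3952 → 0.3952 [wait]  ⇒ S*(2)=-
t_1: node(1,0) S=106.3227 payoff=0.0000 vs cont=7.7701 → 7.7701 [wait]  node(1,1) S=141.3001 payoff=0.0000 vs cont=1.7170 → 1.7170 [wait]  ⇒ S*(1)=-
t_0: node(0,0) S=122.5700 payoff=0.0000 vs cont=4.3728 → 4.3728 [wait]  ⇒ S*(0)=-

price = 4.3728
boundary = - - - 80.0036 69.3987 80.0036 92.2291
tree:
4.3728
7.7701 1.7170
13.4078 3.3847 0.3952
22.2964 6.5420 0.8880 0.0000
32.9013 12.3110 1.9951 0.0000 0.0000
42.1004 22.2964 4.4825 0.0000 0.0000 0.0000
50.0802 32.9013 10.0709 0.0000 0.0000 0.0000 0.0000
57.0022 42.1004 22.2964 0.0000 0.0000 0.0000 0.0000 0.0000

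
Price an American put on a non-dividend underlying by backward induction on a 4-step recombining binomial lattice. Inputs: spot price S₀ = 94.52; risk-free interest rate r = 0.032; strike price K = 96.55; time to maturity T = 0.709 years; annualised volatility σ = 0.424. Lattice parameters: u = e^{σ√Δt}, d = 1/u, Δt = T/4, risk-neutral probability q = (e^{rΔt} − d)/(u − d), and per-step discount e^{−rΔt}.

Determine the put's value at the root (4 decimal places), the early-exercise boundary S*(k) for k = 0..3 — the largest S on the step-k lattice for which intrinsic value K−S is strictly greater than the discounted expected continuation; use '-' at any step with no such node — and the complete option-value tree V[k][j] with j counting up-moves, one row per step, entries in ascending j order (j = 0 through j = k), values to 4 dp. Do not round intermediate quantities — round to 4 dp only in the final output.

Δt=0.17725, u=1.19543, d=0.83652, q=0.47134, disc=e^(-rΔt)=0.99434
k=4 terminal: V=max(K-S,0) → 50.2669 30.4086 2.0300 0.0000 0.0000
k=3: j=0 S=55.3284 intr=41.2216 cont=40.6755 V=41.2216[EX]; j=1 S=79.0676 intr=17.4824 cont=16.9363 V=17.4824[EX]; j=2 S=112.9923 intr=0.0000 cont=1.0671 V=1.0671[hold]; j=3 S=161.4729 intr=0.0000 cont=0.0000 V=0.0000[hold]  S*(3)=79.0676
k=2: j=0 S=66.1414 intr=30.4086 cont=29.8626 V=30.4086[EX]; j=1 S=94.5200 intr=2.0300 cont=9.6901 V=9.6901[hold]; j=2 S=135.0748 intr=0.0000 cont=0.5609 V=0.5609[hold]  S*(2)=66.1414
k=1: j=0 S=79.0676 intr=17.4824 cont=20.5264 V=20.5264[hold]; j=1 S=112.9923 intr=0.0000 cont=5.3567 V=5.3567[hold]  S*(1)=-
k=0: j=0 S=94.5200 intr=2.0300 cont=13.3007 V=13.3007[hold]  S*(0)=-

price = 13.3007
boundary = - - 66.1414 79.0676
tree:
13.3007
20.5264 5.3567
30.4086 9.6901 0.5609
41.2216 17.4824 1.0671 0.0000
50.2669 30.4086 2.0300 0.0000 0.0000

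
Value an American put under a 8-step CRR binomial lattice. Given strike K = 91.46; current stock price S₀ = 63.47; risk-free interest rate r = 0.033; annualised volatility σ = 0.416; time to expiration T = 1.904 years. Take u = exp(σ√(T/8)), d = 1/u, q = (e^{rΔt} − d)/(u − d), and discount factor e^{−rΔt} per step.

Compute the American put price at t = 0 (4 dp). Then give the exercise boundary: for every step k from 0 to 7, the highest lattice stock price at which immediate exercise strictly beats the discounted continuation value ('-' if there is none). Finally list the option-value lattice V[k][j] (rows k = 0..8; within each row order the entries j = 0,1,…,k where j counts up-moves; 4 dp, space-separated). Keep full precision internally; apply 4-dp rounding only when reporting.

price = 31.7738
boundary = - - 42.2952 51.8119 42.2952 51.8119 63.4700 51.8119
tree:
31.7738
40.1572 22.8064
49.1648 30.6233 14.3303
56.9335 39.6481 20.9096 7.1141
63.2753 49.1648 29.4426 11.5899 2.1608
68.4522 56.9335 39.6481 18.3707 4.0994 0.0000
72.6782 63.2753 49.1648 27.9900 7.7770 0.0000 0.0000
76.1280 68.4522 56.9335 39.6481 14.7539 0.0000 0.0000 0.0000
78.9442 72.6782 63.2753 49.1648 27.9900 0.0000 0.0000 0.0000 0.0000

params: Δt=0.23800 u=1.22501 d=0.81632 q=0.46873 e^(-rΔt)=0.99218
t_8 payoffs: 78.9442 72.6782 63.2753 49.1648 27.9900 0.0000 0.0000 0.0000 0.0000
t_7: node(7,0) S=15.3320 payoff=76.1280 vs cont=75.4125 → 76.1280 [stop]  node(7,1) S=23.0078 payoff=68.4522 vs cont=67.7367 → 68.4522 [stop]  node(7,2) S=34.5265 payoff=56.9335 vs cont=56.2180 → 56.9335 [stop]  node(7,3) S=51.8119 payoff=39.6481 vs cont=38.9325 → 39.6481 [stop]  node(7,4) S=77.7512 payoff=13.7088 vs cont=14.7539 → 14.7539 [wait]  node(7,5) S=116.6767 payoff=0.0000 vs cont=0.0000 → 0.0000 [wait]  node(7,6) S=175.0901 payoff=0.0000 vs cont=0.0000 → 0.0000 [wait]  node(7,7) S=262.7475 payoff=0.0000 vs cont=0.0000 → 0.0000 [wait]  ⇒ S*(7)=51.8119
t_6: node(6,0) S=18.7818 payoff=72.6782 vs cont=71.9627 → 72.6782 [stop]  node(6,1) S=28.1847 payoff=63.2753 vs cont=62.5597 → 63.2753 [stop]  node(6,2) S=42.2952 payoff=49.1648 vs cont=48.4493 → 49.1648 [stop]  node(6,3) S=63.4700 payoff=27.9900 vs cont=27.7605 → 27.9900 [stop]  node(6,4) S=95.2458 payoff=0.0000 vs cont=7.7770 → 7.7770 [wait]  node(6,5) S=142.9298 payoff=0.0000 vs cont=0.0000 → 0.0000 [wait]  node(6,6) S=214.4866 payoff=0.0000 vs cont=0.0000 → 0.0000 [wait]  ⇒ S*(6)=63.4700
t_5: node(5,0) S=23.0078 payoff=68.4522 vs cont=67.7367 → 68.4522 [stop]  node(5,1) S=34.5265 payoff=56.9335 vs cont=56.2180 → 56.9335 [stop]  node(5,2) S=51.8119 payoff=39.6481 vs cont=38.9325 → 39.6481 [stop]  node(5,3) S=77.7512 payoff=13.7088 vs cont=18.3707 → 18.3707 [wait]  node(5,4) S=116.6767 payoff=0.0000 vs cont=4.0994 → 4.0994 [wait]  node(5,5) S=175.0901 payoff=0.0000 vs cont=0.0000 → 0.0000 [wait]  ⇒ S*(5)=51.8119
t_4: node(4,0) S=28.1847 payoff=63.2753 vs cont=62.5597 → 63.2753 [stop]  node(4,1) S=42.2952 payoff=49.1648 vs cont=48.4493 → 49.1648 [stop]  node(4,2) S=63.4700 payoff=27.9900 vs cont=29.4426 → 29.4426 [wait]  node(4,3) S=95.2458 payoff=0.0000 vs cont=11.5899 → 11.5899 [wait]  node(4,4) S=142.9298 payoff=0.0000 vs cont=2.1608 → 2.1608 [wait]  ⇒ S*(4)=42.2952
t_3: node(3,0) S=34.5265 payoff=56.9335 vs cont=56.2180 → 56.9335 [stop]  node(3,1) S=51.8119 payoff=39.6481 vs cont=39.6081 → 39.6481 [stop]  node(3,2) S=77.7512 payoff=13.7088 vs cont=20.9096 → 20.9096 [wait]  node(3,3) S=116.6767 payoff=0.0000 vs cont=7.1141 → 7.1141 [wait]  ⇒ S*(3)=51.8119
t_2: node(2,0) S=42.2952 payoff=49.1648 vs cont=48.4493 → 49.1648 [stop]  node(2,1) S=63.4700 payoff=27.9900 vs cont=30.6233 → 30.6233 [wait]  node(2,2) S=95.2458 payoff=0.0000 vs cont=14.3303 → 14.3303 [wait]  ⇒ S*(2)=42.2952
t_1: node(1,0) S=51.8119 payoff=39.6481 vs cont=40.1572 → 40.1572 [wait]  node(1,1) S=77.7512 payoff=13.7088 vs cont=22.8064 → 22.8064 [wait]  ⇒ S*(1)=-
t_0: node(0,0) S=63.4700 payoff=27.9900 vs cont=31.7738 → 31.7738 [wait]  ⇒ S*(0)=-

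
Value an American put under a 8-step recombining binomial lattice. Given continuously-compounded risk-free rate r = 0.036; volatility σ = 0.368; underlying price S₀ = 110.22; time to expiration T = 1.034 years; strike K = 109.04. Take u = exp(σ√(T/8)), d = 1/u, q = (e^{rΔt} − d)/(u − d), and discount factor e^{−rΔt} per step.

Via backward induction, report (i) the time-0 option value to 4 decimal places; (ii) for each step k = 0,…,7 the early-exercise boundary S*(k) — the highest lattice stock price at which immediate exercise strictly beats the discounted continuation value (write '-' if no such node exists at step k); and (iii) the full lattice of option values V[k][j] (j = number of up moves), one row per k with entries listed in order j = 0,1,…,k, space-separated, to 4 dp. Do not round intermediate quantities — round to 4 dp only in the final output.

Δt=0.12925, u=1.14145, d=0.87608, q=0.48455, disc=e^(-rΔt)=0.99536
k=8 terminal: V=max(K-S,0) → 70.7928 59.2072 44.1123 24.4449 0.0000 0.0000 0.0000 0.0000 0.0000
k=7: j=0 S=43.6573 intr=65.3827 cont=64.8765 V=65.3827[EX]; j=1 S=56.8817 intr=52.1583 cont=51.6521 V=52.1583[EX]; j=2 S=74.1118 intr=34.9282 cont=34.4220 V=34.9282[EX]; j=3 S=96.5612 intr=12.4788 cont=12.5417 V=12.5417[hold]; j=4 S=125.8108 intr=0.0000 cont=0.0000 V=0.0000[hold]; j=5 S=163.9205 intr=0.0000 cont=0.0000 V=0.0000[hold]; j=6 S=213.5740 intr=0.0000 cont=0.0000 V=0.0000[hold]; j=7 S=278.2682 intr=0.0000 cont=0.0000 V=0.0000[hold]  S*(7)=74.1118
k=6: j=0 S=49.8328 intr=59.2072 cont=58.7011 V=59.2072[EX]; j=1 S=64.9277 intr=44.1123 cont=43.6061 V=44.1123[EX]; j=2 S=84.5951 intr=24.4449 cont=23.9691 V=24.4449[EX]; j=3 S=110.2200 intr=0.0000 cont=6.4346 V=6.4346[hold]; j=4 S=143.6070 intr=0.0000 cont=0.0000 V=0.0000[hold]; j=5 S=187.1073 intr=0.0000 cont=0.0000 V=0.0000[hold]; j=6 S=243.7844 intr=0.0000 cont=0.0000 V=0.0000[hold]  S*(6)=84.5951
k=5: j=0 S=56.8817 intr=52.1583 cont=51.6521 V=52.1583[EX]; j=1 S=74.1118 intr=34.9282 cont=34.4220 V=34.9282[EX]; j=2 S=96.5612 intr=12.4788 cont=15.6451 V=15.6451[hold]; j=3 S=125.8108 intr=0.0000 cont=3.3014 V=3.3014[hold]; j=4 S=163.9205 intr=0.0000 cont=0.0000 V=0.0000[hold]; j=5 S=213.5740 intr=0.0000 cont=0.0000 V=0.0000[hold]  S*(5)=74.1118
k=4: j=0 S=64.9277 intr=44.1123 cont=43.6061 V=44.1123[EX]; j=1 S=84.5951 intr=24.4449 cont=25.4658 V=25.4658[hold]; j=2 S=110.2200 intr=0.0000 cont=9.6191 V=9.6191[hold]; j=3 S=143.6070 intr=0.0000 cont=1.6938 V=1.6938[hold]; j=4 S=187.1073 intr=0.0000 cont=0.0000 V=0.0000[hold]  S*(4)=64.9277
k=3: j=0 S=74.1118 intr=34.9282 cont=34.9144 V=34.9282[EX]; j=1 S=96.5612 intr=12.4788 cont=17.7048 V=17.7048[hold]; j=2 S=125.8108 intr=0.0000 cont=5.7521 V=5.7521[hold]; j=3 S=163.9205 intr=0.0000 cont=0.8690 V=0.8690[hold]  S*(3)=74.1118
k=2: j=0 S=84.5951 intr=24.4449 cont=26.4592 V=26.4592[hold]; j=1 S=110.2200 intr=0.0000 cont=11.8578 V=11.8578[hold]; j=2 S=143.6070 intr=0.0000 cont=3.3703 V=3.3703[hold]  S*(2)=-
k=1: j=0 S=96.5612 intr=12.4788 cont=19.2942 V=19.2942[hold]; j=1 S=125.8108 intr=0.0000 cont=7.7093 V=7.7093[hold]  S*(1)=-
k=0: j=0 S=110.2200 intr=0.0000 cont=13.6172 V=13.6172[hold]  S*(0)=-

price = 13.6172
boundary = - - - 74.1118 64.9277 74.1118 84.5951 74.1118
tree:
13.6172
19.2942 7.7093
26.4592 11.8578 3.3703
34.9282 17.7048 5.7521 0.8690
44.1123 25.4658 9.6191 1.6938 0.0000
52.1583 34.9282 15.6451 3.3014 0.0000 0.0000
59.2072 44.1123 24.4449 6.4346 0.0000 0.0000 0.0000
65.3827 52.1583 34.9282 12.5417 0.0000 0.0000 0.0000 0.0000
70.7928 59.2072 44.1123 24.4449 0.0000 0.0000 0.0000 0.0000 0.0000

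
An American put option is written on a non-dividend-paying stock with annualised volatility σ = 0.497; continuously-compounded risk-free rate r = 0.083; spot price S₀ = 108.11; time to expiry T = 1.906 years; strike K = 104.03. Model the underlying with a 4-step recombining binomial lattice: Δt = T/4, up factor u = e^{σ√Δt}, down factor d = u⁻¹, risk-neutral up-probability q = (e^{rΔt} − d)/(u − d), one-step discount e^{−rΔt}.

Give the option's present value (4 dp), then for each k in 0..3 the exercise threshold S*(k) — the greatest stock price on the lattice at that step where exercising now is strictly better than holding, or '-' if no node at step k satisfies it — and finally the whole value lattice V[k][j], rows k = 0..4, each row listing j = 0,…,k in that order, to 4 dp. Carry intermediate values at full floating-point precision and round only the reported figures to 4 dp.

Δt=0.47650, u=1.40927, d=0.70959, q=0.47272, disc=e^(-rΔt)=0.96122
k=4 terminal: V=max(K-S,0) → 76.6215 49.5953 0.0000 0.0000 0.0000
k=3: j=0 S=38.6261 intr=65.4039 cont=61.3699 V=65.4039[EX]; j=1 S=76.7133 intr=27.3167 cont=25.1366 V=27.3167[EX]; j=2 S=152.3565 intr=0.0000 cont=0.0000 V=0.0000[hold]; j=3 S=302.5877 intr=0.0000 cont=0.0000 V=0.0000[hold]  S*(3)=76.7133
k=2: j=0 S=54.4347 intr=49.5953 cont=45.5613 V=49.5953[EX]; j=1 S=108.1100 intr=0.0000 cont=13.8450 V=13.8450[hold]; j=2 S=214.7119 intr=0.0000 cont=0.0000 V=0.0000[hold]  S*(2)=54.4347
k=1: j=0 S=76.7133 intr=27.3167 cont=31.4276 V=31.4276[hold]; j=1 S=152.3565 intr=0.0000 cont=7.0171 V=7.0171[hold]  S*(1)=-
k=0: j=0 S=108.1100 intr=0.0000 cont=19.1170 V=19.1170[hold]  S*(0)=-

price = 19.1170
boundary = - - 54.4347 76.7133
tree:
19.1170
31.4276 7.0171
49.5953 13.8450 0.0000
65.4039 27.3167 0.0000 0.0000
76.6215 49.5953 0.0000 0.0000 0.0000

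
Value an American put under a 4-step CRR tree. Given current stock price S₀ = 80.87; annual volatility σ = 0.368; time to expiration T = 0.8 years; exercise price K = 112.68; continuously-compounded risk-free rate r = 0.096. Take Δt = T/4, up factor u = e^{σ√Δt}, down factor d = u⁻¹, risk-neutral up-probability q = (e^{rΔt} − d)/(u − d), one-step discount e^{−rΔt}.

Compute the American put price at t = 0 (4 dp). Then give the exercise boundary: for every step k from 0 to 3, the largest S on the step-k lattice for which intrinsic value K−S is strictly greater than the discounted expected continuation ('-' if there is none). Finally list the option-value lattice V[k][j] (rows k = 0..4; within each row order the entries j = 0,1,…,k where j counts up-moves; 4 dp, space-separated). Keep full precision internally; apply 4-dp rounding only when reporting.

params: Δt=0.20000 u=1.17889 d=0.84825 q=0.51758 e^(-rΔt)=0.98098
t_4 payoffs: 70.8110 54.4912 31.8100 0.2881 0.0000
t_3: node(3,0) S=49.3590 payoff=63.3210 vs cont=61.1782 → 63.3210 [stop]  node(3,1) S=68.5983 payoff=44.0817 vs cont=41.9388 → 44.0817 [stop]  node(3,2) S=95.3370 payoff=17.3430 vs cont=15.2002 → 17.3430 [stop]  node(3,3) S=132.4979 payoff=0.0000 vs cont=0.1363 → 0.1363 [wait]  ⇒ S*(3)=95.3370
t_2: node(2,0) S=58.1888 payoff=54.4912 vs cont=52.3483 → 54.4912 [stop]  node(2,1) S=80.8700 payoff=31.8100 vs cont=29.6672 → 31.8100 [stop]  node(2,2) S=112.3919 payoff=0.2881 vs cont=8.2767 → 8.2767 [wait]  ⇒ S*(2)=80.8700
t_1: node(1,0) S=68.5983 payoff=44.0817 vs cont=41.9388 → 44.0817 [stop]  node(1,1) S=95.3370 payoff=17.3430 vs cont=19.2564 → 19.2564 [wait]  ⇒ S*(1)=68.5983
t_0: node(0,0) S=80.8700 payoff=31.8100 vs cont=30.6386 → 31.8100 [stop]  ⇒ S*(0)=80.8700

price = 31.8100
boundary = 80.8700 68.5983 80.8700 95.3370
tree:
31.8100
44.0817 19.2564
54.4912 31.8100 8.2767
63.3210 44.0817 17.3430 0.1363
70.8110 54.4912 31.8100 0.2881 0.0000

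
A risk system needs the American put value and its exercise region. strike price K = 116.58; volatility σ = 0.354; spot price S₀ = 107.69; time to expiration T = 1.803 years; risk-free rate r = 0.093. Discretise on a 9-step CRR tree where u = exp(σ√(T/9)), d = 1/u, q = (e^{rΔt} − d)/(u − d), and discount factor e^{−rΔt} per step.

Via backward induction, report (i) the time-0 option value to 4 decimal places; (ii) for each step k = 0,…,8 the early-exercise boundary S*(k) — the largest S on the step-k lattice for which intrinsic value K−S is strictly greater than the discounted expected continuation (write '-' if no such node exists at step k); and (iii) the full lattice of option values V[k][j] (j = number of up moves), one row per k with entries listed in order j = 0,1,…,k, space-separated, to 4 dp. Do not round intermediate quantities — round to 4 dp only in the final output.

price = 18.3669
boundary = - - 78.4425 66.9483 78.4425 66.9483 78.4425 91.9101 78.4425
tree:
18.3669
26.8477 11.1896
38.1375 17.3800 5.8705
49.6317 26.1921 9.8607 2.3934
59.4417 38.1375 16.0945 4.4533 0.5753
67.8142 49.6317 25.3438 8.1245 1.2199 0.0000
74.9599 59.4417 38.1375 14.4311 2.5870 0.0000 0.0000
81.0585 67.8142 49.6317 24.6699 5.4859 0.0000 0.0000 0.0000
86.2635 74.9599 59.4417 38.1375 11.6334 0.0000 0.0000 0.0000 0.0000
90.7058 81.0585 67.8142 49.6317 24.6699 0.0000 0.0000 0.0000 0.0000 0.0000

Δt=0.20033  u=1.17169  d=0.85347  q=0.51957  discount=0.98154
step 9 (expiry): payoffs max(K−S,0) = 90.7058 81.0585 67.8142 49.6317 24.6699 0.0000 0.0000 0.0000 0.0000 0.0000
step 8: (k=8,j=0): S=30.3165, (K−S)⁺=86.2635, hold=84.1116 ⇒ V=86.2635 exercise | (k=8,j=1): S=41.6201, (K−S)⁺=74.9599, hold=72.8080 ⇒ V=74.9599 exercise | (k=8,j=2): S=57.1383, (K−S)⁺=59.4417, hold=57.2898 ⇒ V=59.4417 exercise | (k=8,j=3): S=78.4425, (K−S)⁺=38.1375, hold=35.9856 ⇒ V=38.1375 exercise | (k=8,j=4): S=107.6900, (K−S)⁺=8.8900, hold=11.6334 ⇒ V=11.6334 continue | (k=8,j=5): S=147.8425, (K−S)⁺=0.0000, hold=0.0000 ⇒ V=0.0000 continue | (k=8,j=6): S=202.9660, (K−S)⁺=0.0000, hold=0.0000 ⇒ V=0.0000 continue | (k=8,j=7): S=278.6425, (K−S)⁺=0.0000, hold=0.0000 ⇒ V=0.0000 continue | (k=8,j=8): S=382.5352, (K−S)⁺=0.0000, hold=0.0000 ⇒ V=0.0000 continue  boundary S*=78.4425
step 7: (k=7,j=0): S=35.5215, (K−S)⁺=81.0585, hold=78.9066 ⇒ V=81.0585 exercise | (k=7,j=1): S=48.7658, (K−S)⁺=67.8142, hold=65.6623 ⇒ V=67.8142 exercise | (k=7,j=2): S=66.9483, (K−S)⁺=49.6317, hold=47.4798 ⇒ V=49.6317 exercise | (k=7,j=3): S=91.9101, (K−S)⁺=24.6699, hold=23.9171 ⇒ V=24.6699 exercise | (k=7,j=4): S=126.1791, (K−S)⁺=0.0000, hold=5.4859 ⇒ V=5.4859 continue | (k=7,j=5): S=173.2253, (K−S)⁺=0.0000, hold=0.0000 ⇒ V=0.0000 continue | (k=7,j=6): S=237.8129, (K−S)⁺=0.0000, hold=0.0000 ⇒ V=0.0000 continue | (k=7,j=7): S=326.4821, (K−S)⁺=0.0000, hold=0.0000 ⇒ V=0.0000 continue  boundary S*=91.9101
step 6: (k=6,j=0): S=41.6201, (K−S)⁺=74.9599, hold=72.8080 ⇒ V=74.9599 exercise | (k=6,j=1): S=57.1383, (K−S)⁺=59.4417, hold=57.2898 ⇒ V=59.4417 exercise | (k=6,j=2): S=78.4425, (K−S)⁺=38.1375, hold=35.9856 ⇒ V=38.1375 exercise | (k=6,j=3): S=107.6900, (K−S)⁺=8.8900, hold=14.4311 ⇒ V=14.4311 continue | (k=6,j=4): S=147.8425, (K−S)⁺=0.0000, hold=2.5870 ⇒ V=2.5870 continue | (k=6,j=5): S=202.9660, (K−S)⁺=0.0000, hold=0.0000 ⇒ V=0.0000 continue | (k=6,j=6): S=278.6425, (K−S)⁺=0.0000, hold=0.0000 ⇒ V=0.0000 continue  boundary S*=78.4425
step 5: (k=5,j=0): S=48.7658, (K−S)⁺=67.8142, hold=65.6623 ⇒ V=67.8142 exercise | (k=5,j=1): S=66.9483, (K−S)⁺=49.6317, hold=47.4798 ⇒ V=49.6317 exercise | (k=5,j=2): S=91.9101, (K−S)⁺=24.6699, hold=25.3438 ⇒ V=25.3438 continue | (k=5,j=3): S=126.1791, (K−S)⁺=0.0000, hold=8.1245 ⇒ V=8.1245 continue | (k=5,j=4): S=173.2253, (K−S)⁺=0.0000, hold=1.2199 ⇒ V=1.2199 continue | (k=5,j=5): S=237.8129, (K−S)⁺=0.0000, hold=0.0000 ⇒ V=0.0000 continue  boundary S*=66.9483
step 4: (k=4,j=0): S=57.1383, (K−S)⁺=59.4417, hold=57.2898 ⇒ V=59.4417 exercise | (k=4,j=1): S=78.4425, (K−S)⁺=38.1375, hold=36.3293 ⇒ V=38.1375 exercise | (k=4,j=2): S=107.6900, (K−S)⁺=8.8900, hold=16.0945 ⇒ V=16.0945 continue | (k=4,j=3): S=147.8425, (K−S)⁺=0.0000, hold=4.4533 ⇒ V=4.4533 continue | (k=4,j=4): S=202.9660, (K−S)⁺=0.0000, hold=0.5753 ⇒ V=0.5753 continue  boundary S*=78.4425
step 3: (k=3,j=0): S=66.9483, (K−S)⁺=49.6317, hold=47.4798 ⇒ V=49.6317 exercise | (k=3,j=1): S=91.9101, (K−S)⁺=24.6699, hold=26.1921 ⇒ V=26.1921 continue | (k=3,j=2): S=126.1791, (K−S)⁺=0.0000, hold=9.8607 ⇒ V=9.8607 continue | (k=3,j=3): S=173.2253, (K−S)⁺=0.0000, hold=2.3934 ⇒ V=2.3934 continue  boundary S*=66.9483
step 2: (k=2,j=0): S=78.4425, (K−S)⁺=38.1375, hold=36.7619 ⇒ V=38.1375 exercise | (k=2,j=1): S=107.6900, (K−S)⁺=8.8900, hold=17.3800 ⇒ V=17.3800 continue | (k=2,j=2): S=147.8425, (K−S)⁺=0.0000, hold=5.8705 ⇒ V=5.8705 continue  boundary S*=78.4425
step 1: (k=1,j=0): S=91.9101, (K−S)⁺=24.6699, hold=26.8477 ⇒ V=26.8477 continue | (k=1,j=1): S=126.1791, (K−S)⁺=0.0000, hold=11.1896 ⇒ V=11.1896 continue  boundary S*=-
step 0: (k=0,j=0): S=107.6900, (K−S)⁺=8.8900, hold=18.3669 ⇒ V=18.3669 continue  boundary S*=-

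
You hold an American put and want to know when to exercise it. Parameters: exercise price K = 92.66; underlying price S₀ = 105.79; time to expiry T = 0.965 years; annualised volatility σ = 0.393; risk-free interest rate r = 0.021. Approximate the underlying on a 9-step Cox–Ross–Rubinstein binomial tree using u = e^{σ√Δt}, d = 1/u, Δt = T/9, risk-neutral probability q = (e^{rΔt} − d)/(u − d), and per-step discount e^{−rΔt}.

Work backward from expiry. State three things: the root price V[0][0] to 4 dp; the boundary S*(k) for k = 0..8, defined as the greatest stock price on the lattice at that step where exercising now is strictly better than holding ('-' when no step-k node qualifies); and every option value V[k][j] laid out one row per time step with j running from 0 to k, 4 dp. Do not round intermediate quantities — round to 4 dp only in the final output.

price = 8.4812
boundary = - - - - - 55.5910 63.2255 71.9085 81.7840
tree:
8.4812
12.1502 4.4922
16.9346 6.9537 1.8103
22.8583 10.5094 3.0818 0.4224
29.7289 15.4214 5.1649 0.8089 0.0000
37.0690 21.8088 8.4800 1.5489 0.0000 0.0000
43.7817 29.4345 13.5376 2.9660 0.0000 0.0000 0.0000
49.6838 37.0690 20.7515 5.6796 0.0000 0.0000 0.0000 0.0000
54.8732 43.7817 29.4345 10.8760 0.0000 0.0000 0.0000 0.0000 0.0000
59.4360 49.6838 37.0690 20.7515 0.0000 0.0000 0.0000 0.0000 0.0000 0.0000

Δt=0.10722  u=1.13733  d=0.87925  q=0.47661  discount=0.99775
step 9 (expiry): payoffs max(K−S,0) = 59.4360 49.6838 37.0690 20.7515 0.0000 0.0000 0.0000 0.0000 0.0000 0.0000
step 8: (k=8,j=0): S=37.7868, (K−S)⁺=54.8732, hold=54.6648 ⇒ V=54.8732 exercise | (k=8,j=1): S=48.8783, (K−S)⁺=43.7817, hold=43.5733 ⇒ V=43.7817 exercise | (k=8,j=2): S=63.2255, (K−S)⁺=29.4345, hold=29.2261 ⇒ V=29.4345 exercise | (k=8,j=3): S=81.7840, (K−S)⁺=10.8760, hold=10.8368 ⇒ V=10.8760 exercise | (k=8,j=4): S=105.7900, (K−S)⁺=0.0000, hold=0.0000 ⇒ V=0.0000 continue | (k=8,j=5): S=136.8424, (K−S)⁺=0.0000, hold=0.0000 ⇒ V=0.0000 continue | (k=8,j=6): S=177.0097, (K−S)⁺=0.0000, hold=0.0000 ⇒ V=0.0000 continue | (k=8,j=7): S=228.9671, (K−S)⁺=0.0000, hold=0.0000 ⇒ V=0.0000 continue | (k=8,j=8): S=296.1756, (K−S)⁺=0.0000, hold=0.0000 ⇒ V=0.0000 continue  boundary S*=81.7840
step 7: (k=7,j=0): S=42.9762, (K−S)⁺=49.6838, hold=49.4754 ⇒ V=49.6838 exercise | (k=7,j=1): S=55.5910, (K−S)⁺=37.0690, hold=36.8606 ⇒ V=37.0690 exercise | (k=7,j=2): S=71.9085, (K−S)⁺=20.7515, hold=20.5431 ⇒ V=20.7515 exercise | (k=7,j=3): S=93.0158, (K−S)⁺=0.0000, hold=5.6796 ⇒ V=5.6796 continue | (k=7,j=4): S=120.3186, (K−S)⁺=0.0000, hold=0.0000 ⇒ V=0.0000 continue | (k=7,j=5): S=155.6356, (K−S)⁺=0.0000, hold=0.0000 ⇒ V=0.0000 continue | (k=7,j=6): S=201.3191, (K−S)⁺=0.0000, hold=0.0000 ⇒ V=0.0000 continue | (k=7,j=7): S=260.4122, (K−S)⁺=0.0000, hold=0.0000 ⇒ V=0.0000 continue  boundary S*=71.9085
step 6: (k=6,j=0): S=48.8783, (K−S)⁺=43.7817, hold=43.5733 ⇒ V=43.7817 exercise | (k=6,j=1): S=63.2255, (K−S)⁺=29.4345, hold=29.2261 ⇒ V=29.4345 exercise | (k=6,j=2): S=81.7840, (K−S)⁺=10.8760, hold=13.5376 ⇒ V=13.5376 continue | (k=6,j=3): S=105.7900, (K−S)⁺=0.0000, hold=2.9660 ⇒ V=2.9660 continue | (k=6,j=4): S=136.8424, (K−S)⁺=0.0000, hold=0.0000 ⇒ V=0.0000 continue | (k=6,j=5): S=177.0097, (K−S)⁺=0.0000, hold=0.0000 ⇒ V=0.0000 continue | (k=6,j=6): S=228.9671, (K−S)⁺=0.0000, hold=0.0000 ⇒ V=0.0000 continue  boundary S*=63.2255
step 5: (k=5,j=0): S=55.5910, (K−S)⁺=37.0690, hold=36.8606 ⇒ V=37.0690 exercise | (k=5,j=1): S=71.9085, (K−S)⁺=20.7515, hold=21.8088 ⇒ V=21.8088 continue | (k=5,j=2): S=93.0158, (K−S)⁺=0.0000, hold=8.4800 ⇒ V=8.4800 continue | (k=5,j=3): S=120.3186, (K−S)⁺=0.0000, hold=1.5489 ⇒ V=1.5489 continue | (k=5,j=4): S=155.6356, (K−S)⁺=0.0000, hold=0.0000 ⇒ V=0.0000 continue | (k=5,j=5): S=201.3191, (K−S)⁺=0.0000, hold=0.0000 ⇒ V=0.0000 continue  boundary S*=55.5910
step 4: (k=4,j=0): S=63.2255, (K−S)⁺=29.4345, hold=29.7289 ⇒ V=29.7289 continue | (k=4,j=1): S=81.7840, (K−S)⁺=10.8760, hold=15.4214 ⇒ V=15.4214 continue | (k=4,j=2): S=105.7900, (K−S)⁺=0.0000, hold=5.1649 ⇒ V=5.1649 continue | (k=4,j=3): S=136.8424, (K−S)⁺=0.0000, hold=0.8089 ⇒ V=0.8089 continue | (k=4,j=4): S=177.0097, (K−S)⁺=0.0000, hold=0.0000 ⇒ V=0.0000 continue  boundary S*=-
step 3: (k=3,j=0): S=71.9085, (K−S)⁺=20.7515, hold=22.8583 ⇒ V=22.8583 continue | (k=3,j=1): S=93.0158, (K−S)⁺=0.0000, hold=10.5094 ⇒ V=10.5094 continue | (k=3,j=2): S=120.3186, (K−S)⁺=0.0000, hold=3.0818 ⇒ V=3.0818 continue | (k=3,j=3): S=155.6356, (K−S)⁺=0.0000, hold=0.4224 ⇒ V=0.4224 continue  boundary S*=-
step 2: (k=2,j=0): S=81.7840, (K−S)⁺=10.8760, hold=16.9346 ⇒ V=16.9346 continue | (k=2,j=1): S=105.7900, (K−S)⁺=0.0000, hold=6.9537 ⇒ V=6.9537 continue | (k=2,j=2): S=136.8424, (K−S)⁺=0.0000, hold=1.8103 ⇒ V=1.8103 continue  boundary S*=-
step 1: (k=1,j=0): S=93.0158, (K−S)⁺=0.0000, hold=12.1502 ⇒ V=12.1502 continue | (k=1,j=1): S=120.3186, (K−S)⁺=0.0000, hold=4.4922 ⇒ V=4.4922 continue  boundary S*=-
step 0: (k=0,j=0): S=105.7900, (K−S)⁺=0.0000, hold=8.4812 ⇒ V=8.4812 continue  boundary S*=-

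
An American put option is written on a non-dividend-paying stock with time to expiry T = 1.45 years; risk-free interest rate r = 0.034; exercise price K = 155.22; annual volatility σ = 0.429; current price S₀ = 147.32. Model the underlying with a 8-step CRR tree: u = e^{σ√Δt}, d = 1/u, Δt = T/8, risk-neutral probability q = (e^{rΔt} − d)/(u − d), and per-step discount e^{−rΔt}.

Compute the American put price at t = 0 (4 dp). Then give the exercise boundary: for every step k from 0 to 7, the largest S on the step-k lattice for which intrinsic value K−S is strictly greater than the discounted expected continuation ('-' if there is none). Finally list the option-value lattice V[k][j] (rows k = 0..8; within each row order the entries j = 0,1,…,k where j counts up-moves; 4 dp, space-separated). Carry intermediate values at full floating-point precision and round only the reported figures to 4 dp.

price = 31.4633
boundary = - - - 85.1732 70.9550 85.1732 102.2404 122.7276
tree:
31.4633
42.4247 19.5794
55.4700 28.3466 10.0011
70.0468 39.8452 15.8193 3.6054
84.2650 54.0186 24.4679 6.3246 0.6022
96.1096 70.0468 36.7464 11.0147 1.1461 0.0000
105.9771 84.2650 52.9796 19.0177 2.1812 0.0000 0.0000
114.1973 96.1096 70.0468 32.4924 4.1511 0.0000 0.0000 0.0000
121.0453 105.9771 84.2650 52.9796 7.9000 0.0000 0.0000 0.0000 0.0000

Δt=0.18125, u=1.20038, d=0.83307, q=0.47130, disc=e^(-rΔt)=0.99386
k=8 terminal: V=max(K-S,0) → 121.0453 105.9771 84.2650 52.9796 7.9000 0.0000 0.0000 0.0000 0.0000
k=7: j=0 S=41.0227 intr=114.1973 cont=113.2437 V=114.1973[EX]; j=1 S=59.1104 intr=96.1096 cont=95.1560 V=96.1096[EX]; j=2 S=85.1732 intr=70.0468 cont=69.0932 V=70.0468[EX]; j=3 S=122.7276 intr=32.4924 cont=31.5388 V=32.4924[EX]; j=4 S=176.8403 intr=0.0000 cont=4.1511 V=4.1511[hold]; j=5 S=254.8124 intr=0.0000 cont=0.0000 V=0.0000[hold]; j=6 S=367.1638 intr=0.0000 cont=0.0000 V=0.0000[hold]; j=7 S=529.0528 intr=0.0000 cont=0.0000 V=0.0000[hold]  S*(7)=122.7276
k=6: j=0 S=49.2429 intr=105.9771 cont=105.0235 V=105.9771[EX]; j=1 S=70.9550 intr=84.2650 cont=83.3114 V=84.2650[EX]; j=2 S=102.2404 intr=52.9796 cont=52.0260 V=52.9796[EX]; j=3 S=147.3200 intr=7.9000 cont=19.0177 V=19.0177[hold]; j=4 S=212.2760 intr=0.0000 cont=2.1812 V=2.1812[hold]; j=5 S=305.8723 intr=0.0000 cont=0.0000 V=0.0000[hold]; j=6 S=440.7369 intr=0.0000 cont=0.0000 V=0.0000[hold]  S*(6)=102.2404
k=5: j=0 S=59.1104 intr=96.1096 cont=95.1560 V=96.1096[EX]; j=1 S=85.1732 intr=70.0468 cont=69.0932 V=70.0468[EX]; j=2 S=122.7276 intr=32.4924 cont=36.7464 V=36.7464[hold]; j=3 S=176.8403 intr=0.0000 cont=11.0147 V=11.0147[hold]; j=4 S=254.8124 intr=0.0000 cont=1.1461 V=1.1461[hold]; j=5 S=367.1638 intr=0.0000 cont=0.0000 V=0.0000[hold]  S*(5)=85.1732
k=4: j=0 S=70.9550 intr=84.2650 cont=83.3114 V=84.2650[EX]; j=1 S=102.2404 intr=52.9796 cont=54.0186 V=54.0186[hold]; j=2 S=147.3200 intr=7.9000 cont=24.4679 V=24.4679[hold]; j=3 S=212.2760 intr=0.0000 cont=6.3246 V=6.3246[hold]; j=4 S=305.8723 intr=0.0000 cont=0.6022 V=0.6022[hold]  S*(4)=70.9550
k=3: j=0 S=85.1732 intr=70.0468 cont=69.5799 V=70.0468[EX]; j=1 S=122.7276 intr=32.4924 cont=39.8452 V=39.8452[hold]; j=2 S=176.8403 intr=0.0000 cont=15.8193 V=15.8193[hold]; j=3 S=254.8124 intr=0.0000 cont=3.6054 V=3.6054[hold]  S*(3)=85.1732
k=2: j=0 S=102.2404 intr=52.9796 cont=55.4700 V=55.4700[hold]; j=1 S=147.3200 intr=7.9000 cont=28.3466 V=28.3466[hold]; j=2 S=212.2760 intr=0.0000 cont=10.0011 V=10.0011[hold]  S*(2)=-
k=1: j=0 S=122.7276 intr=32.4924 cont=42.4247 V=42.4247[hold]; j=1 S=176.8403 intr=0.0000 cont=19.5794 V=19.5794[hold]  S*(1)=-
k=0: j=0 S=147.3200 intr=7.9000 cont=31.4633 V=31.4633[hold]  S*(0)=-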